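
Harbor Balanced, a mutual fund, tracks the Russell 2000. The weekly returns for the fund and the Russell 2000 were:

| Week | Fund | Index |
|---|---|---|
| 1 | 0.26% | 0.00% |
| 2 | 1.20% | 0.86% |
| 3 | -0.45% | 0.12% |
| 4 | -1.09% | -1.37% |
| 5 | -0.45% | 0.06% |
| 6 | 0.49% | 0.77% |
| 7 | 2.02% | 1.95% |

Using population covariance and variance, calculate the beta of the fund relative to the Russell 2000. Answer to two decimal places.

r̄p = 0.2829%,  r̄m = 0.3414%
Cov = Σ(rp − r̄p)(rm − r̄m) / 7 = 0.8692
Var(rm) = Σ(rm − r̄m)² / 7 = 0.8877
β = Cov / Var = 0.8692 / 0.8877 = 0.9792

0.98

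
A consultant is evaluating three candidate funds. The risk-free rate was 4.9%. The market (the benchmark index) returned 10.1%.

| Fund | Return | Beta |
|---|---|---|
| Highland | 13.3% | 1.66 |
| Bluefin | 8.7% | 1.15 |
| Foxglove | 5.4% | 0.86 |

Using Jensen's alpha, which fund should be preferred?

Highland: α = 13.3% − [4.9% + 1.66 × (10.1% − 4.9%)] = -0.232
Bluefin: α = 8.7% − [4.9% + 1.15 × (10.1% − 4.9%)] = -2.180
Foxglove: α = 5.4% − [4.9% + 0.86 × (10.1% − 4.9%)] = -3.972
Highest: Highland (-0.232).

Highland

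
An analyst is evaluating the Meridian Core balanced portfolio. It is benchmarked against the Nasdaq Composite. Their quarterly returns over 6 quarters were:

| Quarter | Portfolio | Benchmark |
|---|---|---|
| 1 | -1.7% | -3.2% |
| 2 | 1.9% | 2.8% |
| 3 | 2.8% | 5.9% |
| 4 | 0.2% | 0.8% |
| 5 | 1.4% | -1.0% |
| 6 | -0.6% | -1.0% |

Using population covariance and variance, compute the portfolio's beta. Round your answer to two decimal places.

0.45

r̄p = 0.6667%,  r̄m = 0.7167%
Cov = Σ(rp − r̄p)(rm − r̄m) / 6 = 3.9622
Var(rm) = Σ(rm − r̄m)² / 6 = 8.7414
β = Cov / Var = 3.9622 / 8.7414 = 0.4533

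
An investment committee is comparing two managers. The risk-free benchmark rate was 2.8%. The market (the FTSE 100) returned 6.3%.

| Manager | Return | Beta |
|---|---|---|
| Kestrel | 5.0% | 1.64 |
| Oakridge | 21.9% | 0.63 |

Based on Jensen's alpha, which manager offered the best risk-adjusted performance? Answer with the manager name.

Kestrel: α = 5.0% − [2.8% + 1.64 × (6.3% − 2.8%)] = -3.540
Oakridge: α = 21.9% − [2.8% + 0.63 × (6.3% − 2.8%)] = 16.895
Highest: Oakridge (16.895).

Oakridge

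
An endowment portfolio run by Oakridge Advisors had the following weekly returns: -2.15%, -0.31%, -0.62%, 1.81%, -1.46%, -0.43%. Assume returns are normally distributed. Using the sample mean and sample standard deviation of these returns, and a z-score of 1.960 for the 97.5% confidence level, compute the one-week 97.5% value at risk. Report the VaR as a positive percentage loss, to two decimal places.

Mean return μ = -3.160 / 6 = -0.5267%
Sample std dev = √[9.0313 / 5] = 1.3440%
VaR = −(μ − z·σ) = −(-0.5267 − 1.960 × 1.3440) = −(-3.1609) = 3.1609%

3.16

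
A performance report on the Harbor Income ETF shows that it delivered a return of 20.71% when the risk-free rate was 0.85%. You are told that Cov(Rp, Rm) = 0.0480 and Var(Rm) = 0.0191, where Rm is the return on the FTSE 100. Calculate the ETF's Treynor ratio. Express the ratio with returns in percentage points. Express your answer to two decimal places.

β = Cov / Var = 0.0480 / 0.0191 = 2.5131
Treynor = (Rp − Rf) / β = (20.71% − 0.85%) / 2.5131 = 19.86 / 2.5131 = 7.9026

7.90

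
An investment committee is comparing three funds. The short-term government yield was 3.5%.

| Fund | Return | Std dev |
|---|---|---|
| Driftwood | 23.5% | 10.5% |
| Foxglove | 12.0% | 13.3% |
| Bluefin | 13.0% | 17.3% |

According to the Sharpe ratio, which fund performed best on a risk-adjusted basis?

Driftwood: Sharpe ratio = (23.5% − 3.5%) / 10.5% = 1.905
Foxglove: Sharpe ratio = (12.0% − 3.5%) / 13.3% = 0.639
Bluefin: Sharpe ratio = (13.0% − 3.5%) / 17.3% = 0.549
Highest: Driftwood (1.905).

Driftwood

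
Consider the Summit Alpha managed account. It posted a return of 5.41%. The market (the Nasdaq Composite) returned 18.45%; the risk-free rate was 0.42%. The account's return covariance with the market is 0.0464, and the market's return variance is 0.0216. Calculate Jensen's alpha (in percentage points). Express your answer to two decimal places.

-33.74

β = Cov / Var = 0.0464 / 0.0216 = 2.1481
E[R] = Rf + β(Rm − Rf) = 0.42% + 2.1481 × (18.45% − 0.42%) = 39.1502%
α = Rp − E[R] = 5.41% − 39.1502% = -33.7402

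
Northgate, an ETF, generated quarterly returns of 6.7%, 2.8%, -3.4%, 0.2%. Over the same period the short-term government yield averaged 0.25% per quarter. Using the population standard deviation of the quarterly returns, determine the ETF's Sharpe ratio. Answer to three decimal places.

r̄ = (6.7 + 2.8 − 3.4 + 0.2) / 4 = 1.5750%
Population std dev = √[54.4075 / 4] = 3.6881%
Sharpe = (r̄ − rf) / σ = (1.5750 − 0.25) / 3.6881 = 1.3250 / 3.6881 = 0.3593

0.359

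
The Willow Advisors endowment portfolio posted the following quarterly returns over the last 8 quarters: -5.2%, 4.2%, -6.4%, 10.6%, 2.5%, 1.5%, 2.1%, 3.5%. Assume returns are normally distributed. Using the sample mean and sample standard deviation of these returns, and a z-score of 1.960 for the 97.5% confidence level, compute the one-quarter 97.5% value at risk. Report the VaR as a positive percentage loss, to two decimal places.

8.95

Mean return μ = 12.80 / 8 = 1.6000%
Sample σ = √[Σ(r − μ)² / 7] = √[202.6800 / 7] = √28.9543 = 5.3809%
VaR = −(μ − z·σ) = −(1.6000 − 1.960 × 5.3809) = −(-8.9466) = 8.9466%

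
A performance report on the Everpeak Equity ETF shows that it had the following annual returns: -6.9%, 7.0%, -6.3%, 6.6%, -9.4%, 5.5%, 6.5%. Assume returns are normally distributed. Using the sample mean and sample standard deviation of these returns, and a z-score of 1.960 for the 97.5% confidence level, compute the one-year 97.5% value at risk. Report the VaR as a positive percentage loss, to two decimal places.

14.31

μ = (-6.9 + 7 − 6.3 + 6.6 − 9.4 + 5.5 + 6.5) / 7 = 0.4286%
Sample σ = √[Σ(r − μ)² / 6] = √[339.4343 / 6] = √56.5724 = 7.5215%
VaR = −(μ − z·σ) = −(0.4286 − 1.960 × 7.5215) = −(-14.3135) = 14.3135%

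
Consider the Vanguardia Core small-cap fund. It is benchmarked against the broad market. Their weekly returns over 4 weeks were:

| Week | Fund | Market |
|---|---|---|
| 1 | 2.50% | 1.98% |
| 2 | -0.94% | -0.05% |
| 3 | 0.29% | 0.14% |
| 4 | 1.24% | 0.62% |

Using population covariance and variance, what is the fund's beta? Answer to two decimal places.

1.48

r̄p = 0.7725%,  r̄m = 0.6725%
Cov = Σ(rp − r̄p)(rm − r̄m) / 4 = 0.9321
Var(rm) = Σ(rm − r̄m)² / 4 = 0.6295
β = Cov / Var = 0.9321 / 0.6295 = 1.4807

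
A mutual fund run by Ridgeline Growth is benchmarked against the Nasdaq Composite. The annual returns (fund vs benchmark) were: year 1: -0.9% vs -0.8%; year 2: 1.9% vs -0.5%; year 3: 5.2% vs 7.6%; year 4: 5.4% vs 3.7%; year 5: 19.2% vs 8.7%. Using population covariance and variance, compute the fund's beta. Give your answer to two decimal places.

r̄p = 6.1600%,  r̄m = 3.7400%
Cov = Σ(rp − r̄p)(rm − r̄m) / 5 = 22.2236
Var(rm) = Σ(rm − r̄m)² / 5 = 15.6184
β = Cov / Var = 22.2236 / 15.6184 = 1.4229

1.42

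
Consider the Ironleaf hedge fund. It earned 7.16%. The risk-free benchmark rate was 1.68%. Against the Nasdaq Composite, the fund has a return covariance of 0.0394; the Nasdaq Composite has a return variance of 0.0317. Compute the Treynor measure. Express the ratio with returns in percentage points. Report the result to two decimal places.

β = Cov / Var = 0.0394 / 0.0317 = 1.2429
Treynor = (Rp − Rf) / β = (7.16% − 1.68%) / 1.2429 = 5.48 / 1.2429 = 4.4090

4.41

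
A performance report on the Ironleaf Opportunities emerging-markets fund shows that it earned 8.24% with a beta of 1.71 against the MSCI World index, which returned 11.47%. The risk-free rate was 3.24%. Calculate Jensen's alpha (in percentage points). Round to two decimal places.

-9.07

CAPM expected return = Rf + β(Rm − Rf) = 3.24% + 1.71 × (11.47% − 3.24%) = 3.24 + 1.71 × 8.23 = 17.3133%
Jensen's α = Rp − E[R] = 8.24% − 17.3133% = -9.0733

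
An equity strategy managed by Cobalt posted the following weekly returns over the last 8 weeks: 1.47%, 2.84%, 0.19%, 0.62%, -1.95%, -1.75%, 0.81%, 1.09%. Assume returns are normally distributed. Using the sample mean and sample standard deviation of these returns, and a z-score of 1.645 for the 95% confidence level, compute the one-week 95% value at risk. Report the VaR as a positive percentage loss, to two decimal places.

r̄ = (1.47 + 2.84 + 0.19 + 0.62 − 1.95 − 1.75 + 0.81 + 1.09) / 8 = 0.4150%
Σ(r − r̄)² = (1.47 − 0.4150)² + (2.84 − 0.4150)² + … = 17.9784
sample σ = √(17.9784 / 7) = √2.5683 = 1.6026%
VaR = −(r̄ − z·σ) = −(0.4150 − 1.645 × 1.6026) = −(-2.2213) = 2.2213%

2.22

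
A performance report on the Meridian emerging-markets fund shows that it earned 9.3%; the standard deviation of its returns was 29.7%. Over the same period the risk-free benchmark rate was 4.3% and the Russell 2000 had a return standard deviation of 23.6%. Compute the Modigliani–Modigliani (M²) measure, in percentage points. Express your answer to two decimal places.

8.27

Sharpe = (Rp − Rf) / σp = (9.3% − 4.3%) / 29.7% = 0.1684
M² = Rf + Sharpe × σm = 4.3% + 0.1684 × 23.6% = 8.2742%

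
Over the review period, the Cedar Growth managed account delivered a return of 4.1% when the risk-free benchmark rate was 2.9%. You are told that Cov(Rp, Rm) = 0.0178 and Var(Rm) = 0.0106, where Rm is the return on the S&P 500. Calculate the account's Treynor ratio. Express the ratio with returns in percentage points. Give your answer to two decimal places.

β = Cov / Var = 0.0178 / 0.0106 = 1.6792
Treynor = (Rp − Rf) / β = (4.1% − 2.9%) / 1.6792 = 1.20 / 1.6792 = 0.7146

0.71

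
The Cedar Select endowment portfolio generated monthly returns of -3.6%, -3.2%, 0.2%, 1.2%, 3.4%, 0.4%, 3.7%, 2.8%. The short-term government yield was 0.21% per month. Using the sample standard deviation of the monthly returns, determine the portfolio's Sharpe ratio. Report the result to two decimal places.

0.14

μ = (-3.6 − 3.2 + 0.2 + 1.2 + 3.4 + 0.4 + 3.7 + 2.8) / 8 = 0.6125%
Sample σ = √[Σ(r − μ)² / 7] = √[54.9288 / 7] = √7.8470 = 2.8012%
Sharpe = (μ − rf) / σ = (0.6125 − 0.21) / 2.8012 = 0.4025 / 2.8012 = 0.1437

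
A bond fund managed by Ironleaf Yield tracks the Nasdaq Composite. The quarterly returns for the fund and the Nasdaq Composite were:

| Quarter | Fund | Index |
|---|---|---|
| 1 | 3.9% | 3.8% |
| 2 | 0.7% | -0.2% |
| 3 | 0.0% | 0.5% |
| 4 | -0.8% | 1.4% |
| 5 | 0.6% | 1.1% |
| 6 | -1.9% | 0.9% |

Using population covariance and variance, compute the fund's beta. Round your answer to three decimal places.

1.005

r̄p = 0.4167%,  r̄m = 1.2500%
Cov = Σ(rp − r̄p)(rm − r̄m) / 6 = 1.5642
Var(rm) = Σ(rm − r̄m)² / 6 = 1.5558
β = Cov / Var = 1.5642 / 1.5558 = 1.0054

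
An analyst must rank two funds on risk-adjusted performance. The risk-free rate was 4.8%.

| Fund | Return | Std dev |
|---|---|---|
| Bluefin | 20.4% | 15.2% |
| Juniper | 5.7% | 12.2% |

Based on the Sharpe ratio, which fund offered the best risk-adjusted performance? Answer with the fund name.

Bluefin: Sharpe ratio = (20.4% − 4.8%) / 15.2% = 1.026
Juniper: Sharpe ratio = (5.7% − 4.8%) / 12.2% = 0.074
Highest: Bluefin (1.026).

Bluefin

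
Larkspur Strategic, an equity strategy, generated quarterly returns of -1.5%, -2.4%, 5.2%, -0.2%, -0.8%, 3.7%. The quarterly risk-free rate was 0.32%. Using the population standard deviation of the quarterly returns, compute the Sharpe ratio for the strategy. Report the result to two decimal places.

0.12

r̄ = (-1.5 − 2.4 + 5.2 − 0.2 − 0.8 + 3.7) / 6 = 0.6667%
Σ(r − r̄)² = 46.7533; population σ = √(46.7533/6) = 2.7915%
Sharpe = (r̄ − rf) / σ = (0.6667 − 0.32) / 2.7915 = 0.3467 / 2.7915 = 0.1242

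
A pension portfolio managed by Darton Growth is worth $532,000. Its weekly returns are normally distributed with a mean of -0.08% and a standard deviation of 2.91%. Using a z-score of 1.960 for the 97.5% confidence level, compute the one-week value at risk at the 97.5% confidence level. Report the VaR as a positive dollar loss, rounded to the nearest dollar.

$30,769

Return at the 97.5% tail: μ − z·σ = -0.08% − 1.960 × 2.91% = -0.08 − 5.7036 = -5.7836%
VaR = −(-5.7836%) × $532,000 = 5.7836% × $532,000 = $30,769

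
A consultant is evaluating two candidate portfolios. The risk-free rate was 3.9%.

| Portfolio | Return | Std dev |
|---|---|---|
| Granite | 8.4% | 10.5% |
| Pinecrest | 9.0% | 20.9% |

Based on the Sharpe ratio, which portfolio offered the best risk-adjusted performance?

Granite: Sharpe ratio = (8.4% − 3.9%) / 10.5% = 0.429
Pinecrest: Sharpe ratio = (9.0% − 3.9%) / 20.9% = 0.244
Highest: Granite (0.429).

Granite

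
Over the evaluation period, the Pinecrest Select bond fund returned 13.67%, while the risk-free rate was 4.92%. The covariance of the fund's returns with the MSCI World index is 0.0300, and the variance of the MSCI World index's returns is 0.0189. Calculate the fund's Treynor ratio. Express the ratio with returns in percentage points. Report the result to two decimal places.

5.51

β = Cov / Var = 0.0300 / 0.0189 = 1.5873
Treynor = (Rp − Rf) / β = (13.67% − 4.92%) / 1.5873 = 8.75 / 1.5873 = 5.5125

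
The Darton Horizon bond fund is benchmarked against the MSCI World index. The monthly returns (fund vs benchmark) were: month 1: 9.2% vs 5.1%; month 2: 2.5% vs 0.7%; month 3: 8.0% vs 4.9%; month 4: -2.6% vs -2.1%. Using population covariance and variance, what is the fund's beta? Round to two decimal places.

r̄p = 4.2750%,  r̄m = 2.1500%
Cov = Σ(rp − r̄p)(rm − r̄m) / 4 = 14.1413
Var(rm) = Σ(rm − r̄m)² / 4 = 9.1075
β = Cov / Var = 14.1413 / 9.1075 = 1.5527

1.55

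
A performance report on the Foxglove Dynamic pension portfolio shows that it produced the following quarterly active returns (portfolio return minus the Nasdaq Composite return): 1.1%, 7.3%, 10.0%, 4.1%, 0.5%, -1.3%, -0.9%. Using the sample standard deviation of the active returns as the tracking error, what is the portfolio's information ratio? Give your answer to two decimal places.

μ = (1.1 + 7.3 + 10 + 4.1 + 0.5 − 1.3 − 0.9) / 7 = 20.80 / 7 = 2.9714%
Sample std dev = √[112.2543 / 6] = 4.3254%
IR = μ / tracking error = 2.9714 / 4.3254 = 0.6870

0.69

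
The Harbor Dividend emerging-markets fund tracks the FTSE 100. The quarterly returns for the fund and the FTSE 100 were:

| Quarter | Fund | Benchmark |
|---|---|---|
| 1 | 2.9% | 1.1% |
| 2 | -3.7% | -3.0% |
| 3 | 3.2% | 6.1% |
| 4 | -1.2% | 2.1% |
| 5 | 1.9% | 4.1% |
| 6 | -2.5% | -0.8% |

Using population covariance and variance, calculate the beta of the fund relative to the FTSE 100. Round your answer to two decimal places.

r̄p = 0.1000%,  r̄m = 1.6000%
Cov = Σ(rp − r̄p)(rm − r̄m) / 6 = 6.6867
Var(rm) = Σ(rm − r̄m)² / 6 = 8.9867
β = Cov / Var = 6.6867 / 8.9867 = 0.7441

0.74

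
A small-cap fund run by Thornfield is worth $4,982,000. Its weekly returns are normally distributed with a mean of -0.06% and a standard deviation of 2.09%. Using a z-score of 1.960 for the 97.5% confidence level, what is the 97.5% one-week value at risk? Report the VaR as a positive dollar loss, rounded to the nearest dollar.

Return at the 97.5% tail: μ − z·σ = -0.06% − 1.960 × 2.09% = -0.06 − 4.0964 = -4.1564%
VaR = −(-4.1564%) × $4,982,000 = 4.1564% × $4,982,000 = $207,072

$207,072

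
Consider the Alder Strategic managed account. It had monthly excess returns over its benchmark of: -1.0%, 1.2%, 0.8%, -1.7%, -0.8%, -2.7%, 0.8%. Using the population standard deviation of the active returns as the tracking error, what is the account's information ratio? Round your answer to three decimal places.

-0.358

Mean return r̄ = -3.40 / 7 = -0.4857%
Population σ = √[Σ(r − r̄)² / 7] = √[12.8886 / 7] = √1.8412 = 1.3569%
IR = r̄ / tracking error = -0.4857 / 1.3569 = -0.3579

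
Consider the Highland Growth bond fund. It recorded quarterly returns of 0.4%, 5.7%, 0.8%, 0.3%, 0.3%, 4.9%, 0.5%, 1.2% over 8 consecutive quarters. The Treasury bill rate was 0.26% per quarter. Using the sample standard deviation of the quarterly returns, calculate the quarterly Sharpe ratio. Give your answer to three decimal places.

0.679

r̄ = (0.4 + 5.7 + 0.8 + 0.3 + 0.3 + 4.9 + 0.5 + 1.2) / 8 = 14.10 / 8 = 1.7625%
Σ(r − r̄)² = 34.3188; sample σ = √(34.3188/7) = 2.2142%
Sharpe = (r̄ − rf) / σ = (1.7625 − 0.26) / 2.2142 = 1.5025 / 2.2142 = 0.6786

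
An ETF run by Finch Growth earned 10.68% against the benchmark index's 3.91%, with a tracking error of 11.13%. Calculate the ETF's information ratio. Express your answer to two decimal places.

0.61

IR = (Rp − Rb) / TE = (10.68% − 3.91%) / 11.13% = 6.77% / 11.13% = 0.6083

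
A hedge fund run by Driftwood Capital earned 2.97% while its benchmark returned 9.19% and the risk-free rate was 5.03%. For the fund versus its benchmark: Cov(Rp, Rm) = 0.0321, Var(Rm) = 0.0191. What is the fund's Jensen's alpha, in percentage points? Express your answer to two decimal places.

β = Cov / Var = 0.0321 / 0.0191 = 1.6806
E[R] = Rf + β(Rm − Rf) = 5.03% + 1.6806 × (9.19% − 5.03%) = 12.0213%
α = Rp − E[R] = 2.97% − 12.0213% = -9.0513

-9.05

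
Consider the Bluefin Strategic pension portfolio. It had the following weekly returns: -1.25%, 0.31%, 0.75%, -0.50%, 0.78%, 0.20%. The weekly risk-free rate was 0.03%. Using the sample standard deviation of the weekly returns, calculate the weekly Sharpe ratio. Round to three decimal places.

r̄ = (-1.25 + 0.31 + 0.75 − 0.5 + 0.78 + 0.2) / 6 = 0.0483%
Σ(r − r̄)² = 3.1055; sample σ = √(3.1055/5) = 0.7881%
Sharpe = (r̄ − rf) / σ = (0.0483 − 0.03) / 0.7881 = 0.0183 / 0.7881 = 0.0232

0.023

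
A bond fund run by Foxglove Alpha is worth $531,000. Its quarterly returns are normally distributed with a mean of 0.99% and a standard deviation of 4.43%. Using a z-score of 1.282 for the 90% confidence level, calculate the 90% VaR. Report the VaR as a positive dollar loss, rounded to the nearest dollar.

$24,900

Return at the 90% tail: μ − z·σ = 0.99% − 1.282 × 4.43% = 0.99 − 5.67926 = -4.68926%
VaR = −(-4.68926%) × $531,000 = 4.68926% × $531,000 = $24,900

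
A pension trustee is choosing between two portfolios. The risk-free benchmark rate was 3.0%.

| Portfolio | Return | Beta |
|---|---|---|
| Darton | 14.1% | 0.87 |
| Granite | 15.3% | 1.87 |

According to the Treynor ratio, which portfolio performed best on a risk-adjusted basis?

Darton

Darton: Treynor = (14.1% − 3.0%) / 0.87 = 12.759
Granite: Treynor = (15.3% − 3.0%) / 1.87 = 6.578
Highest: Darton (12.759).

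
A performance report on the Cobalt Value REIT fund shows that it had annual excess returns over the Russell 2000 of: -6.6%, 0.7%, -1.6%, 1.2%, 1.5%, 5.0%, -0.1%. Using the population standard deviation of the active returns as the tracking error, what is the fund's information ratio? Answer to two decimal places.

0.00

Mean return μ = 0.10 / 7 = 0.0143%
Population std dev = √[75.3086 / 7] = 3.2800%
IR = μ / tracking error = 0.0143 / 3.2800 = 0.0044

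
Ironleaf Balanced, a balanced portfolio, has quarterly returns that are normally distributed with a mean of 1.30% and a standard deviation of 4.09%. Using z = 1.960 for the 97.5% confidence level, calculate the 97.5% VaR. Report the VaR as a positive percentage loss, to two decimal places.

VaR (as % loss) = −(μ − z·σ) = −(1.30% − 1.960 × 4.09%) = −(-6.7164%) = 6.7164%

6.72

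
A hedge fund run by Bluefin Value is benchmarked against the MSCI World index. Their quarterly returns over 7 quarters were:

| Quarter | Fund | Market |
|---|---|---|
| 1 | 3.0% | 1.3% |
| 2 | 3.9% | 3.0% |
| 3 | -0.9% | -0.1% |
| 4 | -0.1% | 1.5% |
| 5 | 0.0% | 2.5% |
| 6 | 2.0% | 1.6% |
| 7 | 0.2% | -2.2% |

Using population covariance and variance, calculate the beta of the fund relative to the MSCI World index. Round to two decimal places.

0.52

r̄p = 1.1571%,  r̄m = 1.0857%
Cov = Σ(rp − r̄p)(rm − r̄m) / 7 = 1.3580
Var(rm) = Σ(rm − r̄m)² / 7 = 2.6212
β = Cov / Var = 1.3580 / 2.6212 = 0.5181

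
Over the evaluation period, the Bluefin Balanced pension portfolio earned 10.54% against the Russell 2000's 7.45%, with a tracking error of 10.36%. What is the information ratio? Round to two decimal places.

0.30

IR = (Rp − Rb) / TE = (10.54% − 7.45%) / 10.36% = 3.09% / 10.36% = 0.2983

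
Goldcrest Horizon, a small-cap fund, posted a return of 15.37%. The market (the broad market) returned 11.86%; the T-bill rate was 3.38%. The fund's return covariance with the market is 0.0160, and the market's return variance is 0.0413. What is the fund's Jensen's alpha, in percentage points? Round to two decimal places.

β = Cov / Var = 0.0160 / 0.0413 = 0.3874
E[R] = Rf + β(Rm − Rf) = 3.38% + 0.3874 × (11.86% − 3.38%) = 6.6652%
α = Rp − E[R] = 15.37% − 6.6652% = 8.7048

8.70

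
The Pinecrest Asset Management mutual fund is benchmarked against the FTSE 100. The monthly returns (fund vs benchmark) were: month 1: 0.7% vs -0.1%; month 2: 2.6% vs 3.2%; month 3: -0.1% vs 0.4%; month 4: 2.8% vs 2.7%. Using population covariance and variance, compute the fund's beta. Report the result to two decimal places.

r̄p = 1.5000%,  r̄m = 1.5500%
Cov = Σ(rp − r̄p)(rm − r̄m) / 4 = 1.6175
Var(rm) = Σ(rm − r̄m)² / 4 = 2.0225
β = Cov / Var = 1.6175 / 2.0225 = 0.7998

0.80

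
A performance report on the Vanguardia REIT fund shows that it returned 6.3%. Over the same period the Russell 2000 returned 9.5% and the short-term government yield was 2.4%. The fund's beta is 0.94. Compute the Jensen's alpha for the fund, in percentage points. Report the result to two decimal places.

CAPM expected return = Rf + β(Rm − Rf) = 2.4% + 0.94 × (9.5% − 2.4%) = 2.4 + 0.94 × 7.10 = 9.0740%
Jensen's α = Rp − E[R] = 6.3% − 9.0740% = -2.7740

-2.77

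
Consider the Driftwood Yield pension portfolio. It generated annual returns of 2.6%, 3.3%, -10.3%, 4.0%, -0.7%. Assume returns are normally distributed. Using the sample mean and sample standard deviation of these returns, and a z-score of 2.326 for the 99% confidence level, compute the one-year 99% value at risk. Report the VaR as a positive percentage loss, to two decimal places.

r̄ = (2.6 + 3.3 − 10.3 + 4 − 0.7) / 5 = -0.2200%
Sample std dev = √[139.9880 / 4] = 5.9158%
VaR = −(r̄ − z·σ) = −(-0.2200 − 2.326 × 5.9158) = −(-13.9802) = 13.9802%

13.98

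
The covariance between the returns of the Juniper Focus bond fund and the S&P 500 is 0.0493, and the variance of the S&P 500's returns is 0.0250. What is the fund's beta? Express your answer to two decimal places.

1.97

β = Cov(Rp, Rm) / Var(Rm) = 0.0493 / 0.0250 = 1.9720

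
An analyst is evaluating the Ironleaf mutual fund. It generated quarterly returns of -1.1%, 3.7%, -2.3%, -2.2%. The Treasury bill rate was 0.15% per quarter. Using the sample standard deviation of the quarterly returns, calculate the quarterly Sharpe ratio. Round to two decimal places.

-0.22

r̄ = (-1.1 + 3.7 − 2.3 − 2.2) / 4 = -1.90 / 4 = -0.4750%
Sample std dev = √[24.1275 / 3] = 2.8359%
Sharpe = (r̄ − rf) / σ = (-0.4750 − 0.15) / 2.8359 = -0.6250 / 2.8359 = -0.2204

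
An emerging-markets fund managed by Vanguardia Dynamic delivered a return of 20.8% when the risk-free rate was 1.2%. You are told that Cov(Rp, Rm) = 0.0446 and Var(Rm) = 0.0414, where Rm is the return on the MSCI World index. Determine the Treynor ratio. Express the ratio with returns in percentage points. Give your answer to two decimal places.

β = Cov / Var = 0.0446 / 0.0414 = 1.0773
Treynor = (Rp − Rf) / β = (20.8% − 1.2%) / 1.0773 = 19.60 / 1.0773 = 18.1936

18.19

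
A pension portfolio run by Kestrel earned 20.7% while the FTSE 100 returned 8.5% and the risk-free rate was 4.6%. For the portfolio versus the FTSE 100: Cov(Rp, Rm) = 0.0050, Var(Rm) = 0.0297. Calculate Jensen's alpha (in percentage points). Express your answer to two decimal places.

β = Cov / Var = 0.0050 / 0.0297 = 0.1684
E[R] = Rf + β(Rm − Rf) = 4.6% + 0.1684 × (8.5% − 4.6%) = 5.2568%
α = Rp − E[R] = 20.7% − 5.2568% = 15.4432

15.44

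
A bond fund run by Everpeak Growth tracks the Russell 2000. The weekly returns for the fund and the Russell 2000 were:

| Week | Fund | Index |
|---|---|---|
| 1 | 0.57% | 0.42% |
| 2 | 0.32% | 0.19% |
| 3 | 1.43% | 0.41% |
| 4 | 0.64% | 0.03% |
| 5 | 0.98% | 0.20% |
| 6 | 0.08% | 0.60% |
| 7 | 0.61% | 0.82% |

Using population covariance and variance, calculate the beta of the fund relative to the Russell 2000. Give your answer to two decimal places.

-0.27

r̄p = 0.6614%,  r̄m = 0.3814%
Cov = Σ(rp − r̄p)(rm − r̄m) / 7 = -0.0166
Var(rm) = Σ(rm − r̄m)² / 7 = 0.0622
β = Cov / Var = -0.0166 / 0.0622 = -0.2669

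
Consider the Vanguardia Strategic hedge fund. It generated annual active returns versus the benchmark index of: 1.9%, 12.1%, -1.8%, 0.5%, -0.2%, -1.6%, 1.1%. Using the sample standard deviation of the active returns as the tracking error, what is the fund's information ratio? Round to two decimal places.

0.36

μ = (1.9 + 12.1 − 1.8 + 0.5 − 0.2 − 1.6 + 1.1) / 7 = 12.00 / 7 = 1.7143%
Sample std dev = √[136.7486 / 6] = 4.7740%
IR = μ / tracking error = 1.7143 / 4.7740 = 0.3591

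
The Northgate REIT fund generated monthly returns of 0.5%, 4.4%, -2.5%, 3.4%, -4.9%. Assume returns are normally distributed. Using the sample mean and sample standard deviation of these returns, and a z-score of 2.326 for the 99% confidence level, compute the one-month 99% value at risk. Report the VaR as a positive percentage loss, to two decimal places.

r̄ = (0.5 + 4.4 − 2.5 + 3.4 − 4.9) / 5 = 0.90 / 5 = 0.1800%
Σ(r − r̄)² = (0.5 − 0.1800)² + (4.4 − 0.1800)² + (-2.5 − 0.1800)² + … = 61.2680
sample σ = √(61.2680 / 4) = √15.3170 = 3.9137%
VaR = −(r̄ − z·σ) = −(0.1800 − 2.326 × 3.9137) = −(-8.9233) = 8.9233%

8.92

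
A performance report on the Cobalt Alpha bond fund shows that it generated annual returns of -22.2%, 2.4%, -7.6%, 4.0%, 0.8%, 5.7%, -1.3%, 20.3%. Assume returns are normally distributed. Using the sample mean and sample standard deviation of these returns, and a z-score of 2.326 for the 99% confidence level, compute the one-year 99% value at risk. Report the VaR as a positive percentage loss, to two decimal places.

Mean return r̄ = 2.10 / 8 = 0.2625%
Σ(r − r̄)² = (-22.2 − 0.2625)² + (2.4 − 0.2625)² + (-7.6 − 0.2625)² + … = 1018.7188
sample σ = √(1018.7188 / 7) = √145.5313 = 12.0636%
VaR = −(r̄ − z·σ) = −(0.2625 − 2.326 × 12.0636) = −(-27.7974) = 27.7974%

27.80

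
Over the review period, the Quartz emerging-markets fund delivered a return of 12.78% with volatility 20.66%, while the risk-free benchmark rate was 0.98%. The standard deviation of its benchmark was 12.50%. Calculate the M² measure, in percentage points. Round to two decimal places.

8.12

Sharpe = (Rp − Rf) / σp = (12.78% − 0.98%) / 20.66% = 0.5712
M² = Rf + Sharpe × σm = 0.98% + 0.5712 × 12.50% = 8.1200%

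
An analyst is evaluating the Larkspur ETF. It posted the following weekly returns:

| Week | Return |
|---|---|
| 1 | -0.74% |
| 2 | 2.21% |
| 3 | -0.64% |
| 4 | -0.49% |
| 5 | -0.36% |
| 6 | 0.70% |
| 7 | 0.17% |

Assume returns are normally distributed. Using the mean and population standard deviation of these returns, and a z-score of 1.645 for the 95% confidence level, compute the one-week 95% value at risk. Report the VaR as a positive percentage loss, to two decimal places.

1.48

r̄ = (-0.74 + 2.21 − 0.64 − 0.49 − 0.36 + 0.7 + 0.17) / 7 = 0.1214%
Σ(r − r̄)² = (-0.74 − 0.1214)² + (2.21 − 0.1214)² + (-0.64 − 0.1214)² + … = 6.6267
σ = √[6.6267 / 7] = 0.9730%
VaR = −(r̄ − z·σ) = −(0.1214 − 1.645 × 0.9730) = −(-1.4792) = 1.4792%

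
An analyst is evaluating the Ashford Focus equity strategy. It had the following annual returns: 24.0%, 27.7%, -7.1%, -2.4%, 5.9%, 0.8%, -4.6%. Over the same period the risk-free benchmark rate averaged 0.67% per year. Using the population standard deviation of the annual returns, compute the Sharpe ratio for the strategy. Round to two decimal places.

0.44

μ = (24 + 27.7 − 7.1 − 2.4 + 5.9 + 0.8 − 4.6) / 7 = 44.30 / 7 = 6.3286%
Σ(r − μ)² = (24 − 6.3286)² + (27.7 − 6.3286)² + … = 1175.7143
population σ = √(1175.7143 / 7) = √167.9592 = 12.9599%
Sharpe = (μ − rf) / σ = (6.3286 − 0.67) / 12.9599 = 5.6586 / 12.9599 = 0.4366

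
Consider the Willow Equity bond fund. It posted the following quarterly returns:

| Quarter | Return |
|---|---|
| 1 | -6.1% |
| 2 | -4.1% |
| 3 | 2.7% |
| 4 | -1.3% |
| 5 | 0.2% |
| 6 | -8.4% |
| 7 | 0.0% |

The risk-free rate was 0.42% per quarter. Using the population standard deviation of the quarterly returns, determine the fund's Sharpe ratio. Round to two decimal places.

-0.78

μ = (-6.1 − 4.1 + 2.7 − 1.3 + 0.2 − 8.4 + 0) / 7 = -17.00 / 7 = -2.4286%
Population σ = √[Σ(r − μ)² / 7] = √[92.3143 / 7] = √13.1878 = 3.6315%
Sharpe = (μ − rf) / σ = (-2.4286 − 0.42) / 3.6315 = -2.8486 / 3.6315 = -0.7844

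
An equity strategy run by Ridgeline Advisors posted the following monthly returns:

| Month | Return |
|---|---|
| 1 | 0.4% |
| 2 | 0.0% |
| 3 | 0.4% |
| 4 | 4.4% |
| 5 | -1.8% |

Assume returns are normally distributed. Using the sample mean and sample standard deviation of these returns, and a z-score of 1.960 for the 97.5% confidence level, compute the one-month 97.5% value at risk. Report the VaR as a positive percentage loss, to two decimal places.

3.77

r̄ = (0.4 + 0 + 0.4 + 4.4 − 1.8) / 5 = 3.40 / 5 = 0.6800%
Sample std dev = √[20.6080 / 4] = 2.2698%
VaR = −(r̄ − z·σ) = −(0.6800 − 1.960 × 2.2698) = −(-3.7688) = 3.7688%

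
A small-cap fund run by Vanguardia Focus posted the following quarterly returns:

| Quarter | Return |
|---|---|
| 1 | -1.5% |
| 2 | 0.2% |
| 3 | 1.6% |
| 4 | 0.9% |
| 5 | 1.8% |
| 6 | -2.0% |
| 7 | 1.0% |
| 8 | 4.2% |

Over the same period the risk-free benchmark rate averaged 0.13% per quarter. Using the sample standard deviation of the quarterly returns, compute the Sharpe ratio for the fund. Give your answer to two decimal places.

0.33

Mean return μ = 6.20 / 8 = 0.7750%
Sample σ = √[Σ(r − μ)² / 7] = √[26.7350 / 7] = √3.8193 = 1.9543%
Sharpe = (μ − rf) / σ = (0.7750 − 0.13) / 1.9543 = 0.6450 / 1.9543 = 0.3300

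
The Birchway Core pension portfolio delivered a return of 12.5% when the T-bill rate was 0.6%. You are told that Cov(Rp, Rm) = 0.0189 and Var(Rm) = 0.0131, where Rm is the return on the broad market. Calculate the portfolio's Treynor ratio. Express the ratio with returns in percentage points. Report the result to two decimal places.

8.25

β = Cov / Var = 0.0189 / 0.0131 = 1.4427
Treynor = (Rp − Rf) / β = (12.5% − 0.6%) / 1.4427 = 11.90 / 1.4427 = 8.2484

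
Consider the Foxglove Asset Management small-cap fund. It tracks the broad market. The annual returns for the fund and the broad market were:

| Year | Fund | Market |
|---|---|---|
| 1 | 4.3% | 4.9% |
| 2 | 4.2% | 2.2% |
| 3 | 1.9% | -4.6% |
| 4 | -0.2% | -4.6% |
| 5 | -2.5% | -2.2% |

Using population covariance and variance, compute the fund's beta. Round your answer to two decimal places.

0.48

r̄p = 1.5400%,  r̄m = -0.8600%
Cov = Σ(rp − r̄p)(rm − r̄m) / 5 = 6.9224
Var(rm) = Σ(rm − r̄m)² / 5 = 14.4624
β = Cov / Var = 6.9224 / 14.4624 = 0.4786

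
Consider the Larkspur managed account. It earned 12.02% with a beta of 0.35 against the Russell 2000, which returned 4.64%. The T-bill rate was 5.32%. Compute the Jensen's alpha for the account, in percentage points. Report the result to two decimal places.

CAPM expected return = Rf + β(Rm − Rf) = 5.32% + 0.35 × (4.64% − 5.32%) = 5.32 + 0.35 × -0.68 = 5.0820%
Jensen's α = Rp − E[R] = 12.02% − 5.0820% = 6.9380

6.94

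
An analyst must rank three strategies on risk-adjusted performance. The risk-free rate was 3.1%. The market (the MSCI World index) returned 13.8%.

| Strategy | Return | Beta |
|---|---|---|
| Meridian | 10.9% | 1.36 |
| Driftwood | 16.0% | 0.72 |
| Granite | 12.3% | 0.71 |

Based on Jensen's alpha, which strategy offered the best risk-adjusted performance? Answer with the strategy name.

Driftwood

Meridian: α = 10.9% − [3.1% + 1.36 × (13.8% − 3.1%)] = -6.752
Driftwood: α = 16.0% − [3.1% + 0.72 × (13.8% − 3.1%)] = 5.196
Granite: α = 12.3% − [3.1% + 0.71 × (13.8% − 3.1%)] = 1.603
Highest: Driftwood (5.196).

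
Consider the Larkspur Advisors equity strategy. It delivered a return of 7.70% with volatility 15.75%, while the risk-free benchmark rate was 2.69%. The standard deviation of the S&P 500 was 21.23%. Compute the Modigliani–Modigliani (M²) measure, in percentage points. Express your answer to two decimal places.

9.44

Sharpe = (Rp − Rf) / σp = (7.70% − 2.69%) / 15.75% = 0.3181
M² = Rf + Sharpe × σm = 2.69% + 0.3181 × 21.23% = 9.4433%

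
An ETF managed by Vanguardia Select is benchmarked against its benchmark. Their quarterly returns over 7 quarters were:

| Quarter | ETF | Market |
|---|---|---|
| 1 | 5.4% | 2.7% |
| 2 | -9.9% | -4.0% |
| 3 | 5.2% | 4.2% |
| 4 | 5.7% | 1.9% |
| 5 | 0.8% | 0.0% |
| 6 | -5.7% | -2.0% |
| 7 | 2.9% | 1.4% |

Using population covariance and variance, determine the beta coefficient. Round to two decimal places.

r̄p = 0.6286%,  r̄m = 0.6000%
Cov = Σ(rp − r̄p)(rm − r̄m) / 7 = 14.2386
Var(rm) = Σ(rm − r̄m)² / 7 = 6.8543
β = Cov / Var = 14.2386 / 6.8543 = 2.0773

2.08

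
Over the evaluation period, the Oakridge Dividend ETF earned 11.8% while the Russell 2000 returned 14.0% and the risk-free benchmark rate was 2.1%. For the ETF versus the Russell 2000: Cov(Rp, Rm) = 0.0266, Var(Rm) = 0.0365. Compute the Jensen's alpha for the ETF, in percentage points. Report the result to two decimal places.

β = Cov / Var = 0.0266 / 0.0365 = 0.7288
E[R] = Rf + β(Rm − Rf) = 2.1% + 0.7288 × (14.0% − 2.1%) = 10.7727%
α = Rp − E[R] = 11.8% − 10.7727% = 1.0273

1.03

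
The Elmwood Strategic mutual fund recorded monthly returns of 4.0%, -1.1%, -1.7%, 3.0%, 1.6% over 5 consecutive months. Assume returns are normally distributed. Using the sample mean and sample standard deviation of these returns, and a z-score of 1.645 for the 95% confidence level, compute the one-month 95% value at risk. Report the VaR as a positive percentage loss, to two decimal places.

r̄ = (4 − 1.1 − 1.7 + 3 + 1.6) / 5 = 5.80 / 5 = 1.1600%
Σ(r − r̄)² = (4 − 1.1600)² + (-1.1 − 1.1600)² + (-1.7 − 1.1600)² + … = 24.9320
sample σ = √(24.9320 / 4) = √6.2330 = 2.4966%
VaR = −(r̄ − z·σ) = −(1.1600 − 1.645 × 2.4966) = −(-2.9469) = 2.9469%

2.95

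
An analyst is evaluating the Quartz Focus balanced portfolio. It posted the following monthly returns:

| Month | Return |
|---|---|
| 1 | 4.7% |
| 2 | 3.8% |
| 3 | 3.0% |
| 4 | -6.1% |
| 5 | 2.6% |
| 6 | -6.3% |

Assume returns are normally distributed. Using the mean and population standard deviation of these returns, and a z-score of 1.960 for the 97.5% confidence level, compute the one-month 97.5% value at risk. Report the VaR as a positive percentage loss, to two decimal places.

8.79

Mean return μ = 1.70 / 6 = 0.2833%
Σ(r − μ)² = (4.7 − 0.2833)² + (3.8 − 0.2833)² + … = 128.7083
σ = √[128.7083 / 6] = 4.6316%
VaR = −(μ − z·σ) = −(0.2833 − 1.960 × 4.6316) = −(-8.7946) = 8.7946%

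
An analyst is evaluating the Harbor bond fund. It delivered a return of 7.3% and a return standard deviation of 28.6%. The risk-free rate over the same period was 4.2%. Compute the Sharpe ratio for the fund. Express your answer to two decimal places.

Sharpe = (Rp − Rf) / σp = (7.3% − 4.2%) / 28.6% = 3.10% / 28.6% = 0.1084

0.11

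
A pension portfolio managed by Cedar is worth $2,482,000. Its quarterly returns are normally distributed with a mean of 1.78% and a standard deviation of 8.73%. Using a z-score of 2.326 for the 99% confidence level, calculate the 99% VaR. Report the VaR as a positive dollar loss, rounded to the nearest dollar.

Return at the 99% tail: μ − z·σ = 1.78% − 2.326 × 8.73% = 1.78 − 20.30598 = -18.52598%
VaR = −(-18.52598%) × $2,482,000 = 18.52598% × $2,482,000 = $459,815

$459,815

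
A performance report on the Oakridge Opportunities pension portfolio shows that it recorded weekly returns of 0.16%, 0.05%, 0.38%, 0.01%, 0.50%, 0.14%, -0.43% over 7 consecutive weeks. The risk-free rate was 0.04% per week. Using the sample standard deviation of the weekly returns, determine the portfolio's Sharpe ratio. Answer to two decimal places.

0.25

Mean return r̄ = 0.810 / 7 = 0.1157%
Sample std dev = √[0.5334 / 6] = 0.2982%
Sharpe = (r̄ − rf) / σ = (0.1157 − 0.04) / 0.2982 = 0.0757 / 0.2982 = 0.2539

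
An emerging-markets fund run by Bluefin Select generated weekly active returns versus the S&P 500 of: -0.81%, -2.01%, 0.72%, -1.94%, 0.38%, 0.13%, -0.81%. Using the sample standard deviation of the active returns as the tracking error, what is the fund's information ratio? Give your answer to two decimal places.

Mean return μ = -4.340 / 7 = -0.6200%
Sample std dev = √[7.1048 / 6] = 1.0882%
IR = μ / tracking error = -0.6200 / 1.0882 = -0.5697

-0.57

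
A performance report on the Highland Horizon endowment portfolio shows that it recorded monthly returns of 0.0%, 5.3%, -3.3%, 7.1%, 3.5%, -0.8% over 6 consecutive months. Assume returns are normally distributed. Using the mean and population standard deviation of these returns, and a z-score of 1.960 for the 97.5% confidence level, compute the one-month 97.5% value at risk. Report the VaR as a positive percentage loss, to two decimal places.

r̄ = (0 + 5.3 − 3.3 + 7.1 + 3.5 − 0.8) / 6 = 1.9667%
Σ(r − r̄)² = (0 − 1.9667)² + (5.3 − 1.9667)² + (-3.3 − 1.9667)² + … = 79.0733
population σ = √(79.0733 / 6) = √13.1789 = 3.6303%
VaR = −(r̄ − z·σ) = −(1.9667 − 1.960 × 3.6303) = −(-5.1487) = 5.1487%

5.15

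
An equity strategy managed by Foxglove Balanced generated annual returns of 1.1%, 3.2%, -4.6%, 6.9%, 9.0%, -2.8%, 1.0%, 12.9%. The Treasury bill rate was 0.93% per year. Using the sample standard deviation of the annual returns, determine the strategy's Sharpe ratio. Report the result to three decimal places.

μ = (1.1 + 3.2 − 4.6 + 6.9 + 9 − 2.8 + 1 + 12.9) / 8 = 3.3375%
Sample std dev = √[247.3588 / 7] = 5.9445%
Sharpe = (μ − rf) / σ = (3.3375 − 0.93) / 5.9445 = 2.4075 / 5.9445 = 0.4050

0.405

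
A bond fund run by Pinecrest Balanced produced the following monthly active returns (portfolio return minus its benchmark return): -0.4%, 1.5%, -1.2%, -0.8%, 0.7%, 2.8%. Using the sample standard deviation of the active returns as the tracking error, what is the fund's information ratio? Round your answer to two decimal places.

r̄ = (-0.4 + 1.5 − 1.2 − 0.8 + 0.7 + 2.8) / 6 = 0.4333%
Σ(r − r̄)² = (-0.4 − 0.4333)² + (1.5 − 0.4333)² + (-1.2 − 0.4333)² + … = 11.6933
sample σ = √(11.6933 / 5) = √2.3387 = 1.5293%
IR = r̄ / tracking error = 0.4333 / 1.5293 = 0.2833

0.28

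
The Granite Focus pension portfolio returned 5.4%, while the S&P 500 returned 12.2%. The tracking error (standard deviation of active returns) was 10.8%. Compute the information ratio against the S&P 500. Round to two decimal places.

IR = (Rp − Rb) / TE = (5.4% − 12.2%) / 10.8% = -6.80% / 10.8% = -0.6296

-0.63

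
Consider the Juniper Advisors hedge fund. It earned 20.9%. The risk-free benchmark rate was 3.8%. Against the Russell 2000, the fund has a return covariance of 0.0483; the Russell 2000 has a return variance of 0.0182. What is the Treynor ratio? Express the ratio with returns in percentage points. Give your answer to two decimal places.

β = Cov / Var = 0.0483 / 0.0182 = 2.6538
Treynor = (Rp − Rf) / β = (20.9% − 3.8%) / 2.6538 = 17.10 / 2.6538 = 6.4436

6.44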